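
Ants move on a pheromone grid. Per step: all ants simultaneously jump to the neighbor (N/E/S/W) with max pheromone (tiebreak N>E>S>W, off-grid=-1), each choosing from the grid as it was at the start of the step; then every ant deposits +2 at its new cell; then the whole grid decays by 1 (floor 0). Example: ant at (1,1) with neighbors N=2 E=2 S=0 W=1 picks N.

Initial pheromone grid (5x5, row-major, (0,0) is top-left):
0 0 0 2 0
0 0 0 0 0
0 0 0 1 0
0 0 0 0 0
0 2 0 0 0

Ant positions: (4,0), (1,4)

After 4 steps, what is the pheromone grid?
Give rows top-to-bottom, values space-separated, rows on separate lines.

After step 1: ants at (4,1),(0,4)
  0 0 0 1 1
  0 0 0 0 0
  0 0 0 0 0
  0 0 0 0 0
  0 3 0 0 0
After step 2: ants at (3,1),(0,3)
  0 0 0 2 0
  0 0 0 0 0
  0 0 0 0 0
  0 1 0 0 0
  0 2 0 0 0
After step 3: ants at (4,1),(0,4)
  0 0 0 1 1
  0 0 0 0 0
  0 0 0 0 0
  0 0 0 0 0
  0 3 0 0 0
After step 4: ants at (3,1),(0,3)
  0 0 0 2 0
  0 0 0 0 0
  0 0 0 0 0
  0 1 0 0 0
  0 2 0 0 0

0 0 0 2 0
0 0 0 0 0
0 0 0 0 0
0 1 0 0 0
0 2 0 0 0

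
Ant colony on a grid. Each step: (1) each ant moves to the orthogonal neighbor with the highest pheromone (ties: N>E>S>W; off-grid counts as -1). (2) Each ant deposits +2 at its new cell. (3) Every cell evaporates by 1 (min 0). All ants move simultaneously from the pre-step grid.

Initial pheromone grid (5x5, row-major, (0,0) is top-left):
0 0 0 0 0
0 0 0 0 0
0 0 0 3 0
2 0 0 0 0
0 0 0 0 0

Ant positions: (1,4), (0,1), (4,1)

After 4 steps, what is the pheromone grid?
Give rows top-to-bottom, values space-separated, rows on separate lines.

After step 1: ants at (0,4),(0,2),(3,1)
  0 0 1 0 1
  0 0 0 0 0
  0 0 0 2 0
  1 1 0 0 0
  0 0 0 0 0
After step 2: ants at (1,4),(0,3),(3,0)
  0 0 0 1 0
  0 0 0 0 1
  0 0 0 1 0
  2 0 0 0 0
  0 0 0 0 0
After step 3: ants at (0,4),(0,4),(2,0)
  0 0 0 0 3
  0 0 0 0 0
  1 0 0 0 0
  1 0 0 0 0
  0 0 0 0 0
After step 4: ants at (1,4),(1,4),(3,0)
  0 0 0 0 2
  0 0 0 0 3
  0 0 0 0 0
  2 0 0 0 0
  0 0 0 0 0

0 0 0 0 2
0 0 0 0 3
0 0 0 0 0
2 0 0 0 0
0 0 0 0 0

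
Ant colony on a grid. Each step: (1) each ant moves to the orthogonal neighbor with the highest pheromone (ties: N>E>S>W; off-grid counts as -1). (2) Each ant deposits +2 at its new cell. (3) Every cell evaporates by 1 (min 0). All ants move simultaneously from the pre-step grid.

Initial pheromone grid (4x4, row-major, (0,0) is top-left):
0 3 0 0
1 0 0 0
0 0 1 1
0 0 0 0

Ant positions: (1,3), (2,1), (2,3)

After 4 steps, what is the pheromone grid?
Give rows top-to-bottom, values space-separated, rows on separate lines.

After step 1: ants at (2,3),(2,2),(2,2)
  0 2 0 0
  0 0 0 0
  0 0 4 2
  0 0 0 0
After step 2: ants at (2,2),(2,3),(2,3)
  0 1 0 0
  0 0 0 0
  0 0 5 5
  0 0 0 0
After step 3: ants at (2,3),(2,2),(2,2)
  0 0 0 0
  0 0 0 0
  0 0 8 6
  0 0 0 0
After step 4: ants at (2,2),(2,3),(2,3)
  0 0 0 0
  0 0 0 0
  0 0 9 9
  0 0 0 0

0 0 0 0
0 0 0 0
0 0 9 9
0 0 0 0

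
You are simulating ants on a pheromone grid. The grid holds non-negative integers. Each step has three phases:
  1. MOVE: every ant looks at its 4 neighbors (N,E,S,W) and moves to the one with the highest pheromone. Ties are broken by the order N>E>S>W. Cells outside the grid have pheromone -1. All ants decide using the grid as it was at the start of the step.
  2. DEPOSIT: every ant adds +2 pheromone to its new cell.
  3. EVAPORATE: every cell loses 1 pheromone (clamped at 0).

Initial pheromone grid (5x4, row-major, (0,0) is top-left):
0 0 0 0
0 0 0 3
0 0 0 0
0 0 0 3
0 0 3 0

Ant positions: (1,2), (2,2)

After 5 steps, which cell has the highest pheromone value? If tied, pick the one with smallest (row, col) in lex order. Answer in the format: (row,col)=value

Step 1: ant0:(1,2)->E->(1,3) | ant1:(2,2)->N->(1,2)
  grid max=4 at (1,3)
Step 2: ant0:(1,3)->W->(1,2) | ant1:(1,2)->E->(1,3)
  grid max=5 at (1,3)
Step 3: ant0:(1,2)->E->(1,3) | ant1:(1,3)->W->(1,2)
  grid max=6 at (1,3)
Step 4: ant0:(1,3)->W->(1,2) | ant1:(1,2)->E->(1,3)
  grid max=7 at (1,3)
Step 5: ant0:(1,2)->E->(1,3) | ant1:(1,3)->W->(1,2)
  grid max=8 at (1,3)
Final grid:
  0 0 0 0
  0 0 5 8
  0 0 0 0
  0 0 0 0
  0 0 0 0
Max pheromone 8 at (1,3)

Answer: (1,3)=8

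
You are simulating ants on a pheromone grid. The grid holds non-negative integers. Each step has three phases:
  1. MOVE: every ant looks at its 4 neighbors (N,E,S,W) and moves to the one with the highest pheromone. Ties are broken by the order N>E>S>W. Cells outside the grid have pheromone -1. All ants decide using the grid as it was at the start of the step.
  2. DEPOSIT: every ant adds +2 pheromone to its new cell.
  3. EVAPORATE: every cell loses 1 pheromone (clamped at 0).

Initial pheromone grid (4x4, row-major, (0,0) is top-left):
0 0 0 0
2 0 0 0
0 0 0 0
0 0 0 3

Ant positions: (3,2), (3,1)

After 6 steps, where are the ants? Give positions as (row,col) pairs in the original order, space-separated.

Step 1: ant0:(3,2)->E->(3,3) | ant1:(3,1)->N->(2,1)
  grid max=4 at (3,3)
Step 2: ant0:(3,3)->N->(2,3) | ant1:(2,1)->N->(1,1)
  grid max=3 at (3,3)
Step 3: ant0:(2,3)->S->(3,3) | ant1:(1,1)->N->(0,1)
  grid max=4 at (3,3)
Step 4: ant0:(3,3)->N->(2,3) | ant1:(0,1)->E->(0,2)
  grid max=3 at (3,3)
Step 5: ant0:(2,3)->S->(3,3) | ant1:(0,2)->E->(0,3)
  grid max=4 at (3,3)
Step 6: ant0:(3,3)->N->(2,3) | ant1:(0,3)->S->(1,3)
  grid max=3 at (3,3)

(2,3) (1,3)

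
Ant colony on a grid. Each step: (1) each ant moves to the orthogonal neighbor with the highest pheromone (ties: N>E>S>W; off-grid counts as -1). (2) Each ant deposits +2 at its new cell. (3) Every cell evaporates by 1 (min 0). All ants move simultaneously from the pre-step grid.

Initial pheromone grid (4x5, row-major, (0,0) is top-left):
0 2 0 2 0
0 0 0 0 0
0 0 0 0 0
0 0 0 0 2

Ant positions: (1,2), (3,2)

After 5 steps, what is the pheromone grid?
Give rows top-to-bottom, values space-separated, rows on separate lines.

After step 1: ants at (0,2),(2,2)
  0 1 1 1 0
  0 0 0 0 0
  0 0 1 0 0
  0 0 0 0 1
After step 2: ants at (0,3),(1,2)
  0 0 0 2 0
  0 0 1 0 0
  0 0 0 0 0
  0 0 0 0 0
After step 3: ants at (0,4),(0,2)
  0 0 1 1 1
  0 0 0 0 0
  0 0 0 0 0
  0 0 0 0 0
After step 4: ants at (0,3),(0,3)
  0 0 0 4 0
  0 0 0 0 0
  0 0 0 0 0
  0 0 0 0 0
After step 5: ants at (0,4),(0,4)
  0 0 0 3 3
  0 0 0 0 0
  0 0 0 0 0
  0 0 0 0 0

0 0 0 3 3
0 0 0 0 0
0 0 0 0 0
0 0 0 0 0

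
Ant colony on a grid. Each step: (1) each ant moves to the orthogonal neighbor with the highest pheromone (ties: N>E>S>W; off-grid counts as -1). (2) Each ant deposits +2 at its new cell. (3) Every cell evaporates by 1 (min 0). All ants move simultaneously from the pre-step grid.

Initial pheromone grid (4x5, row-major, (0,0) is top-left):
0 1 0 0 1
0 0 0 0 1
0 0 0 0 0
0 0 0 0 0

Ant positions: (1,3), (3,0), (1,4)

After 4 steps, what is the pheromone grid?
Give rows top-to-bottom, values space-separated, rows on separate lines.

After step 1: ants at (1,4),(2,0),(0,4)
  0 0 0 0 2
  0 0 0 0 2
  1 0 0 0 0
  0 0 0 0 0
After step 2: ants at (0,4),(1,0),(1,4)
  0 0 0 0 3
  1 0 0 0 3
  0 0 0 0 0
  0 0 0 0 0
After step 3: ants at (1,4),(0,0),(0,4)
  1 0 0 0 4
  0 0 0 0 4
  0 0 0 0 0
  0 0 0 0 0
After step 4: ants at (0,4),(0,1),(1,4)
  0 1 0 0 5
  0 0 0 0 5
  0 0 0 0 0
  0 0 0 0 0

0 1 0 0 5
0 0 0 0 5
0 0 0 0 0
0 0 0 0 0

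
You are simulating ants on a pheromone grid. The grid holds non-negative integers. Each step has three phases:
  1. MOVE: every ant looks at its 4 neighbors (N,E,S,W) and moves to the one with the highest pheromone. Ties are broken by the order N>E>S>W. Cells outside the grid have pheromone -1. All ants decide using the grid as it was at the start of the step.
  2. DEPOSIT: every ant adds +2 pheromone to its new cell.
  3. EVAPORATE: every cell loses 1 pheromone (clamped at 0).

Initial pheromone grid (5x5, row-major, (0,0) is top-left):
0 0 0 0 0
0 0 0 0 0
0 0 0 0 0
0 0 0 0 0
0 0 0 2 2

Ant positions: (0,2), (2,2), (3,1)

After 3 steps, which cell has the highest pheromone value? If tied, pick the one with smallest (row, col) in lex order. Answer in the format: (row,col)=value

Step 1: ant0:(0,2)->E->(0,3) | ant1:(2,2)->N->(1,2) | ant2:(3,1)->N->(2,1)
  grid max=1 at (0,3)
Step 2: ant0:(0,3)->E->(0,4) | ant1:(1,2)->N->(0,2) | ant2:(2,1)->N->(1,1)
  grid max=1 at (0,2)
Step 3: ant0:(0,4)->S->(1,4) | ant1:(0,2)->E->(0,3) | ant2:(1,1)->N->(0,1)
  grid max=1 at (0,1)
Final grid:
  0 1 0 1 0
  0 0 0 0 1
  0 0 0 0 0
  0 0 0 0 0
  0 0 0 0 0
Max pheromone 1 at (0,1)

Answer: (0,1)=1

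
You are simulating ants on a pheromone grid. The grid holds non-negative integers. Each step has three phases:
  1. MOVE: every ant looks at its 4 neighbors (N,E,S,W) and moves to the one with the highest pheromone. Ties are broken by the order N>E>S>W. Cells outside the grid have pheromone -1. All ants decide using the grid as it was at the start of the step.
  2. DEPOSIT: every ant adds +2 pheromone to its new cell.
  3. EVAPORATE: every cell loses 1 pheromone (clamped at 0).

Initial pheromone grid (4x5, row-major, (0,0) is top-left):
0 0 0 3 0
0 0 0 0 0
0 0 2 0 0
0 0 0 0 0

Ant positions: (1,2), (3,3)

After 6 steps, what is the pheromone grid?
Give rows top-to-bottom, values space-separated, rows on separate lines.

After step 1: ants at (2,2),(2,3)
  0 0 0 2 0
  0 0 0 0 0
  0 0 3 1 0
  0 0 0 0 0
After step 2: ants at (2,3),(2,2)
  0 0 0 1 0
  0 0 0 0 0
  0 0 4 2 0
  0 0 0 0 0
After step 3: ants at (2,2),(2,3)
  0 0 0 0 0
  0 0 0 0 0
  0 0 5 3 0
  0 0 0 0 0
After step 4: ants at (2,3),(2,2)
  0 0 0 0 0
  0 0 0 0 0
  0 0 6 4 0
  0 0 0 0 0
After step 5: ants at (2,2),(2,3)
  0 0 0 0 0
  0 0 0 0 0
  0 0 7 5 0
  0 0 0 0 0
After step 6: ants at (2,3),(2,2)
  0 0 0 0 0
  0 0 0 0 0
  0 0 8 6 0
  0 0 0 0 0

0 0 0 0 0
0 0 0 0 0
0 0 8 6 0
0 0 0 0 0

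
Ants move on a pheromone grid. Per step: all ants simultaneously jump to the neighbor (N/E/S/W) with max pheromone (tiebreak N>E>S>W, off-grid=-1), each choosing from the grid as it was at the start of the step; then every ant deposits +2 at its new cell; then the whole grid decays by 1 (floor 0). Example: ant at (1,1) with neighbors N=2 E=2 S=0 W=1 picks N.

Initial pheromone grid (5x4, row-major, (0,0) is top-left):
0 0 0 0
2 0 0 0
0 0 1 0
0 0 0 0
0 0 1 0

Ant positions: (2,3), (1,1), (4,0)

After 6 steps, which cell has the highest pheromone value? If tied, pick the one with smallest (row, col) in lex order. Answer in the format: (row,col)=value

Step 1: ant0:(2,3)->W->(2,2) | ant1:(1,1)->W->(1,0) | ant2:(4,0)->N->(3,0)
  grid max=3 at (1,0)
Step 2: ant0:(2,2)->N->(1,2) | ant1:(1,0)->N->(0,0) | ant2:(3,0)->N->(2,0)
  grid max=2 at (1,0)
Step 3: ant0:(1,2)->S->(2,2) | ant1:(0,0)->S->(1,0) | ant2:(2,0)->N->(1,0)
  grid max=5 at (1,0)
Step 4: ant0:(2,2)->N->(1,2) | ant1:(1,0)->N->(0,0) | ant2:(1,0)->N->(0,0)
  grid max=4 at (1,0)
Step 5: ant0:(1,2)->S->(2,2) | ant1:(0,0)->S->(1,0) | ant2:(0,0)->S->(1,0)
  grid max=7 at (1,0)
Step 6: ant0:(2,2)->N->(1,2) | ant1:(1,0)->N->(0,0) | ant2:(1,0)->N->(0,0)
  grid max=6 at (1,0)
Final grid:
  5 0 0 0
  6 0 1 0
  0 0 1 0
  0 0 0 0
  0 0 0 0
Max pheromone 6 at (1,0)

Answer: (1,0)=6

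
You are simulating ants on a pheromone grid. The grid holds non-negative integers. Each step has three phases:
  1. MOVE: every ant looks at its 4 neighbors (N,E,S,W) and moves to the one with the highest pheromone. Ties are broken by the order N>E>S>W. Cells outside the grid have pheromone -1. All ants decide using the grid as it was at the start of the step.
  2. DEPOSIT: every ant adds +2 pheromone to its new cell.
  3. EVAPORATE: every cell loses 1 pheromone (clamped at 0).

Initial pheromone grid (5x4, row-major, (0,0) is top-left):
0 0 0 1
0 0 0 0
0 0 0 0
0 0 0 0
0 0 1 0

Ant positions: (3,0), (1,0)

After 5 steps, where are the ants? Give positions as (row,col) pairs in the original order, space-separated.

Step 1: ant0:(3,0)->N->(2,0) | ant1:(1,0)->N->(0,0)
  grid max=1 at (0,0)
Step 2: ant0:(2,0)->N->(1,0) | ant1:(0,0)->E->(0,1)
  grid max=1 at (0,1)
Step 3: ant0:(1,0)->N->(0,0) | ant1:(0,1)->E->(0,2)
  grid max=1 at (0,0)
Step 4: ant0:(0,0)->E->(0,1) | ant1:(0,2)->E->(0,3)
  grid max=1 at (0,1)
Step 5: ant0:(0,1)->E->(0,2) | ant1:(0,3)->S->(1,3)
  grid max=1 at (0,2)

(0,2) (1,3)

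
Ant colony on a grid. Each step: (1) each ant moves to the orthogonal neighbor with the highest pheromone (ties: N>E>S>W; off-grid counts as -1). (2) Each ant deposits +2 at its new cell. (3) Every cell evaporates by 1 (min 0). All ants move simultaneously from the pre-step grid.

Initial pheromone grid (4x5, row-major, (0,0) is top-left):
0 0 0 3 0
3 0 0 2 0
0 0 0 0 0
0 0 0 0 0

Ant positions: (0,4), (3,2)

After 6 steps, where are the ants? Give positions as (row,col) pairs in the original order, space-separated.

Step 1: ant0:(0,4)->W->(0,3) | ant1:(3,2)->N->(2,2)
  grid max=4 at (0,3)
Step 2: ant0:(0,3)->S->(1,3) | ant1:(2,2)->N->(1,2)
  grid max=3 at (0,3)
Step 3: ant0:(1,3)->N->(0,3) | ant1:(1,2)->E->(1,3)
  grid max=4 at (0,3)
Step 4: ant0:(0,3)->S->(1,3) | ant1:(1,3)->N->(0,3)
  grid max=5 at (0,3)
Step 5: ant0:(1,3)->N->(0,3) | ant1:(0,3)->S->(1,3)
  grid max=6 at (0,3)
Step 6: ant0:(0,3)->S->(1,3) | ant1:(1,3)->N->(0,3)
  grid max=7 at (0,3)

(1,3) (0,3)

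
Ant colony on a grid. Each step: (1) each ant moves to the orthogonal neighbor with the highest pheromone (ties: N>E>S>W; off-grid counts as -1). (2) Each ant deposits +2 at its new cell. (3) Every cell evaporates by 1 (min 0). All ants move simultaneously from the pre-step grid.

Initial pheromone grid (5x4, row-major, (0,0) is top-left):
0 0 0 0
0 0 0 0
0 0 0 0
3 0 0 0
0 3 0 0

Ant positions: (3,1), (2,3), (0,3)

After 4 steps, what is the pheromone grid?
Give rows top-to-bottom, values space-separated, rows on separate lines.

After step 1: ants at (4,1),(1,3),(1,3)
  0 0 0 0
  0 0 0 3
  0 0 0 0
  2 0 0 0
  0 4 0 0
After step 2: ants at (3,1),(0,3),(0,3)
  0 0 0 3
  0 0 0 2
  0 0 0 0
  1 1 0 0
  0 3 0 0
After step 3: ants at (4,1),(1,3),(1,3)
  0 0 0 2
  0 0 0 5
  0 0 0 0
  0 0 0 0
  0 4 0 0
After step 4: ants at (3,1),(0,3),(0,3)
  0 0 0 5
  0 0 0 4
  0 0 0 0
  0 1 0 0
  0 3 0 0

0 0 0 5
0 0 0 4
0 0 0 0
0 1 0 0
0 3 0 0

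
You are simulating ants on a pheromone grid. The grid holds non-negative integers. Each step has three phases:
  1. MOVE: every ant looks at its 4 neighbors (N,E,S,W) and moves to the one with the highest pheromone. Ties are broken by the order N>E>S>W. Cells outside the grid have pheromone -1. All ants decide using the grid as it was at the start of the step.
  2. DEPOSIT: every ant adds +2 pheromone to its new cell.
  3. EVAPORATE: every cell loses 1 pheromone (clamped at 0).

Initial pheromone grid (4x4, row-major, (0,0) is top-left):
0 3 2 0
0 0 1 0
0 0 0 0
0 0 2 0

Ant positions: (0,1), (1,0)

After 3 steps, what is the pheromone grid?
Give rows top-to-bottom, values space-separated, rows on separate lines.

After step 1: ants at (0,2),(0,0)
  1 2 3 0
  0 0 0 0
  0 0 0 0
  0 0 1 0
After step 2: ants at (0,1),(0,1)
  0 5 2 0
  0 0 0 0
  0 0 0 0
  0 0 0 0
After step 3: ants at (0,2),(0,2)
  0 4 5 0
  0 0 0 0
  0 0 0 0
  0 0 0 0

0 4 5 0
0 0 0 0
0 0 0 0
0 0 0 0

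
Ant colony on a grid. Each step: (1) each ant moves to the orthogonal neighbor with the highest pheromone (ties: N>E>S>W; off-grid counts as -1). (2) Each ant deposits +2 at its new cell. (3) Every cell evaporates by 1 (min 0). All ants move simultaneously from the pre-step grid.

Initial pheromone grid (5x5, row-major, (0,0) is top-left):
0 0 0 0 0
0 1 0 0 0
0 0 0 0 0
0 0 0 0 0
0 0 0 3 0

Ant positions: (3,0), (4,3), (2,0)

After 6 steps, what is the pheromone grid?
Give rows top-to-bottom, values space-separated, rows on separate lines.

After step 1: ants at (2,0),(3,3),(1,0)
  0 0 0 0 0
  1 0 0 0 0
  1 0 0 0 0
  0 0 0 1 0
  0 0 0 2 0
After step 2: ants at (1,0),(4,3),(2,0)
  0 0 0 0 0
  2 0 0 0 0
  2 0 0 0 0
  0 0 0 0 0
  0 0 0 3 0
After step 3: ants at (2,0),(3,3),(1,0)
  0 0 0 0 0
  3 0 0 0 0
  3 0 0 0 0
  0 0 0 1 0
  0 0 0 2 0
After step 4: ants at (1,0),(4,3),(2,0)
  0 0 0 0 0
  4 0 0 0 0
  4 0 0 0 0
  0 0 0 0 0
  0 0 0 3 0
After step 5: ants at (2,0),(3,3),(1,0)
  0 0 0 0 0
  5 0 0 0 0
  5 0 0 0 0
  0 0 0 1 0
  0 0 0 2 0
After step 6: ants at (1,0),(4,3),(2,0)
  0 0 0 0 0
  6 0 0 0 0
  6 0 0 0 0
  0 0 0 0 0
  0 0 0 3 0

0 0 0 0 0
6 0 0 0 0
6 0 0 0 0
0 0 0 0 0
0 0 0 3 0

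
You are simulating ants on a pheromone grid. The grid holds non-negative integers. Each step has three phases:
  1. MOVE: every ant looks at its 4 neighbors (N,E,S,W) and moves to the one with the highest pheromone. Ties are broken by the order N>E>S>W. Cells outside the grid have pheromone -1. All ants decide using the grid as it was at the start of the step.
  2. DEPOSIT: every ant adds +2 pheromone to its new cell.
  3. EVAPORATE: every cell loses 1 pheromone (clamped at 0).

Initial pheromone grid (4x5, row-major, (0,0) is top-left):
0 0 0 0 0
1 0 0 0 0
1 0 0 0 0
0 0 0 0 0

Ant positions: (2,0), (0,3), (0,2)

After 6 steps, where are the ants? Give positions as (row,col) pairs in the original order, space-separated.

Step 1: ant0:(2,0)->N->(1,0) | ant1:(0,3)->E->(0,4) | ant2:(0,2)->E->(0,3)
  grid max=2 at (1,0)
Step 2: ant0:(1,0)->N->(0,0) | ant1:(0,4)->W->(0,3) | ant2:(0,3)->E->(0,4)
  grid max=2 at (0,3)
Step 3: ant0:(0,0)->S->(1,0) | ant1:(0,3)->E->(0,4) | ant2:(0,4)->W->(0,3)
  grid max=3 at (0,3)
Step 4: ant0:(1,0)->N->(0,0) | ant1:(0,4)->W->(0,3) | ant2:(0,3)->E->(0,4)
  grid max=4 at (0,3)
Step 5: ant0:(0,0)->S->(1,0) | ant1:(0,3)->E->(0,4) | ant2:(0,4)->W->(0,3)
  grid max=5 at (0,3)
Step 6: ant0:(1,0)->N->(0,0) | ant1:(0,4)->W->(0,3) | ant2:(0,3)->E->(0,4)
  grid max=6 at (0,3)

(0,0) (0,3) (0,4)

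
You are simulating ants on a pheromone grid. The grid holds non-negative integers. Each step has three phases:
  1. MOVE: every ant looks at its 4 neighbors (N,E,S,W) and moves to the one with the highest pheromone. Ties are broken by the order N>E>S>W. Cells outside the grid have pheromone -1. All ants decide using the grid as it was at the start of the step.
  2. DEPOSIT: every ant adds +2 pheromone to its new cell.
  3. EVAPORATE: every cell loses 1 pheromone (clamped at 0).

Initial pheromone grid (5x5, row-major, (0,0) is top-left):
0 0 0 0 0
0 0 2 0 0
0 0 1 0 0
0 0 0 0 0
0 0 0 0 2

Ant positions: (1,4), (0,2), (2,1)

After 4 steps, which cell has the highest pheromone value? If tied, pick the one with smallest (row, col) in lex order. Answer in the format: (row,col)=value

Step 1: ant0:(1,4)->N->(0,4) | ant1:(0,2)->S->(1,2) | ant2:(2,1)->E->(2,2)
  grid max=3 at (1,2)
Step 2: ant0:(0,4)->S->(1,4) | ant1:(1,2)->S->(2,2) | ant2:(2,2)->N->(1,2)
  grid max=4 at (1,2)
Step 3: ant0:(1,4)->N->(0,4) | ant1:(2,2)->N->(1,2) | ant2:(1,2)->S->(2,2)
  grid max=5 at (1,2)
Step 4: ant0:(0,4)->S->(1,4) | ant1:(1,2)->S->(2,2) | ant2:(2,2)->N->(1,2)
  grid max=6 at (1,2)
Final grid:
  0 0 0 0 0
  0 0 6 0 1
  0 0 5 0 0
  0 0 0 0 0
  0 0 0 0 0
Max pheromone 6 at (1,2)

Answer: (1,2)=6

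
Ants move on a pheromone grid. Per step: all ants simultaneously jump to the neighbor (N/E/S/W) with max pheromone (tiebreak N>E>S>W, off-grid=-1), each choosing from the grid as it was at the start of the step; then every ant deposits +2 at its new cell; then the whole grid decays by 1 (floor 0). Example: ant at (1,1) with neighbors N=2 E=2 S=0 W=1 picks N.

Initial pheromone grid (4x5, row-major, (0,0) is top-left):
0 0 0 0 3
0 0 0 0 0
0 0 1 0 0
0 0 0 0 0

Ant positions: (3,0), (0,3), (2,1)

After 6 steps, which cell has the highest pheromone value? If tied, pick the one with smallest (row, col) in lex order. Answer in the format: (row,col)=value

Answer: (0,4)=3

Derivation:
Step 1: ant0:(3,0)->N->(2,0) | ant1:(0,3)->E->(0,4) | ant2:(2,1)->E->(2,2)
  grid max=4 at (0,4)
Step 2: ant0:(2,0)->N->(1,0) | ant1:(0,4)->S->(1,4) | ant2:(2,2)->N->(1,2)
  grid max=3 at (0,4)
Step 3: ant0:(1,0)->N->(0,0) | ant1:(1,4)->N->(0,4) | ant2:(1,2)->S->(2,2)
  grid max=4 at (0,4)
Step 4: ant0:(0,0)->E->(0,1) | ant1:(0,4)->S->(1,4) | ant2:(2,2)->N->(1,2)
  grid max=3 at (0,4)
Step 5: ant0:(0,1)->E->(0,2) | ant1:(1,4)->N->(0,4) | ant2:(1,2)->S->(2,2)
  grid max=4 at (0,4)
Step 6: ant0:(0,2)->E->(0,3) | ant1:(0,4)->S->(1,4) | ant2:(2,2)->N->(1,2)
  grid max=3 at (0,4)
Final grid:
  0 0 0 1 3
  0 0 1 0 1
  0 0 1 0 0
  0 0 0 0 0
Max pheromone 3 at (0,4)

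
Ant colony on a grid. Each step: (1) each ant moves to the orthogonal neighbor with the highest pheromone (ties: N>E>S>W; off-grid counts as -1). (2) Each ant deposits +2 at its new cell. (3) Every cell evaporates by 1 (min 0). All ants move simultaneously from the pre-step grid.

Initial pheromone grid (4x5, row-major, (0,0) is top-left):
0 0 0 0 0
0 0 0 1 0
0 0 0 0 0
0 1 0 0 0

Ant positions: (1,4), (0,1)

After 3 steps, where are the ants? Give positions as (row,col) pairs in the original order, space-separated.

Step 1: ant0:(1,4)->W->(1,3) | ant1:(0,1)->E->(0,2)
  grid max=2 at (1,3)
Step 2: ant0:(1,3)->N->(0,3) | ant1:(0,2)->E->(0,3)
  grid max=3 at (0,3)
Step 3: ant0:(0,3)->S->(1,3) | ant1:(0,3)->S->(1,3)
  grid max=4 at (1,3)

(1,3) (1,3)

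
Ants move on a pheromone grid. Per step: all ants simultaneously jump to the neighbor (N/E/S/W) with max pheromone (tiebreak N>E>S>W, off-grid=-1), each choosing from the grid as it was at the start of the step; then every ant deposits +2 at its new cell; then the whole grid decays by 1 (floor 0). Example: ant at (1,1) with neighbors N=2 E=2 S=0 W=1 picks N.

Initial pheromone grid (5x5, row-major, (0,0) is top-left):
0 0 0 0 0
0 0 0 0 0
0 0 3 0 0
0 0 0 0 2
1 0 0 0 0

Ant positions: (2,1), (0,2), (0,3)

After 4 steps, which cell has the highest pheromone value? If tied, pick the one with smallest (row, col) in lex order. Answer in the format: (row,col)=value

Step 1: ant0:(2,1)->E->(2,2) | ant1:(0,2)->E->(0,3) | ant2:(0,3)->E->(0,4)
  grid max=4 at (2,2)
Step 2: ant0:(2,2)->N->(1,2) | ant1:(0,3)->E->(0,4) | ant2:(0,4)->W->(0,3)
  grid max=3 at (2,2)
Step 3: ant0:(1,2)->S->(2,2) | ant1:(0,4)->W->(0,3) | ant2:(0,3)->E->(0,4)
  grid max=4 at (2,2)
Step 4: ant0:(2,2)->N->(1,2) | ant1:(0,3)->E->(0,4) | ant2:(0,4)->W->(0,3)
  grid max=4 at (0,3)
Final grid:
  0 0 0 4 4
  0 0 1 0 0
  0 0 3 0 0
  0 0 0 0 0
  0 0 0 0 0
Max pheromone 4 at (0,3)

Answer: (0,3)=4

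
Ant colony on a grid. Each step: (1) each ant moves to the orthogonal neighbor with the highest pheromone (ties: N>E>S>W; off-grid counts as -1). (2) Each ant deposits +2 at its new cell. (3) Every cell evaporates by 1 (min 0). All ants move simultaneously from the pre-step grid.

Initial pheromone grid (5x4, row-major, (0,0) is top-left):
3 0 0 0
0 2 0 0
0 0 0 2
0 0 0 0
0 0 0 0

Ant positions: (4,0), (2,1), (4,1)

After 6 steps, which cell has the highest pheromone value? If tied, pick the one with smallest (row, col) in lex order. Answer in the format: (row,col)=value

Answer: (3,0)=6

Derivation:
Step 1: ant0:(4,0)->N->(3,0) | ant1:(2,1)->N->(1,1) | ant2:(4,1)->N->(3,1)
  grid max=3 at (1,1)
Step 2: ant0:(3,0)->E->(3,1) | ant1:(1,1)->N->(0,1) | ant2:(3,1)->W->(3,0)
  grid max=2 at (1,1)
Step 3: ant0:(3,1)->W->(3,0) | ant1:(0,1)->S->(1,1) | ant2:(3,0)->E->(3,1)
  grid max=3 at (1,1)
Step 4: ant0:(3,0)->E->(3,1) | ant1:(1,1)->N->(0,1) | ant2:(3,1)->W->(3,0)
  grid max=4 at (3,0)
Step 5: ant0:(3,1)->W->(3,0) | ant1:(0,1)->S->(1,1) | ant2:(3,0)->E->(3,1)
  grid max=5 at (3,0)
Step 6: ant0:(3,0)->E->(3,1) | ant1:(1,1)->N->(0,1) | ant2:(3,1)->W->(3,0)
  grid max=6 at (3,0)
Final grid:
  0 1 0 0
  0 2 0 0
  0 0 0 0
  6 6 0 0
  0 0 0 0
Max pheromone 6 at (3,0)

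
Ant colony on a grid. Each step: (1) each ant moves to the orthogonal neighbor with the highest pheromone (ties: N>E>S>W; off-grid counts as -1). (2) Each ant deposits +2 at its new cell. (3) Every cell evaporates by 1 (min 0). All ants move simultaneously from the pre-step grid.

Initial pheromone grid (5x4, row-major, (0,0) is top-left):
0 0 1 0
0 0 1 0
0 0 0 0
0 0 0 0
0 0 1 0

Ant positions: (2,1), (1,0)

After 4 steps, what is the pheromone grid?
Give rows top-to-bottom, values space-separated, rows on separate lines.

After step 1: ants at (1,1),(0,0)
  1 0 0 0
  0 1 0 0
  0 0 0 0
  0 0 0 0
  0 0 0 0
After step 2: ants at (0,1),(0,1)
  0 3 0 0
  0 0 0 0
  0 0 0 0
  0 0 0 0
  0 0 0 0
After step 3: ants at (0,2),(0,2)
  0 2 3 0
  0 0 0 0
  0 0 0 0
  0 0 0 0
  0 0 0 0
After step 4: ants at (0,1),(0,1)
  0 5 2 0
  0 0 0 0
  0 0 0 0
  0 0 0 0
  0 0 0 0

0 5 2 0
0 0 0 0
0 0 0 0
0 0 0 0
0 0 0 0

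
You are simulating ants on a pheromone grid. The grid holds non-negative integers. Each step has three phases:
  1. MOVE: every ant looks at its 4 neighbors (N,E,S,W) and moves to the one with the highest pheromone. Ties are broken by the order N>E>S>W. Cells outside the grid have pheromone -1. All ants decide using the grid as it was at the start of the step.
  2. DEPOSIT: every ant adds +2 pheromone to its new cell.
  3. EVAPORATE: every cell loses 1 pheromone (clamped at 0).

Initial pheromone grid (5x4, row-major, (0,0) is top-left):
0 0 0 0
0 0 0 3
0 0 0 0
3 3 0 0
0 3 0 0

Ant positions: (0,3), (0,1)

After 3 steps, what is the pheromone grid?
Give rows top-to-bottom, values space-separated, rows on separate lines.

After step 1: ants at (1,3),(0,2)
  0 0 1 0
  0 0 0 4
  0 0 0 0
  2 2 0 0
  0 2 0 0
After step 2: ants at (0,3),(0,3)
  0 0 0 3
  0 0 0 3
  0 0 0 0
  1 1 0 0
  0 1 0 0
After step 3: ants at (1,3),(1,3)
  0 0 0 2
  0 0 0 6
  0 0 0 0
  0 0 0 0
  0 0 0 0

0 0 0 2
0 0 0 6
0 0 0 0
0 0 0 0
0 0 0 0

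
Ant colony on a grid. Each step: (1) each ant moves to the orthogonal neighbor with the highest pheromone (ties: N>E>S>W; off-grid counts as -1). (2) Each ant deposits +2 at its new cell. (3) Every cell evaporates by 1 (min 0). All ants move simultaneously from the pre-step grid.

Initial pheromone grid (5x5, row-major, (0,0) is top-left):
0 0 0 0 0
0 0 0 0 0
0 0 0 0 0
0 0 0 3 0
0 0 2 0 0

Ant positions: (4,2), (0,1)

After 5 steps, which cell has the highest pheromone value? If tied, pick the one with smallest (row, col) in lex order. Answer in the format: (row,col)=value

Step 1: ant0:(4,2)->N->(3,2) | ant1:(0,1)->E->(0,2)
  grid max=2 at (3,3)
Step 2: ant0:(3,2)->E->(3,3) | ant1:(0,2)->E->(0,3)
  grid max=3 at (3,3)
Step 3: ant0:(3,3)->N->(2,3) | ant1:(0,3)->E->(0,4)
  grid max=2 at (3,3)
Step 4: ant0:(2,3)->S->(3,3) | ant1:(0,4)->S->(1,4)
  grid max=3 at (3,3)
Step 5: ant0:(3,3)->N->(2,3) | ant1:(1,4)->N->(0,4)
  grid max=2 at (3,3)
Final grid:
  0 0 0 0 1
  0 0 0 0 0
  0 0 0 1 0
  0 0 0 2 0
  0 0 0 0 0
Max pheromone 2 at (3,3)

Answer: (3,3)=2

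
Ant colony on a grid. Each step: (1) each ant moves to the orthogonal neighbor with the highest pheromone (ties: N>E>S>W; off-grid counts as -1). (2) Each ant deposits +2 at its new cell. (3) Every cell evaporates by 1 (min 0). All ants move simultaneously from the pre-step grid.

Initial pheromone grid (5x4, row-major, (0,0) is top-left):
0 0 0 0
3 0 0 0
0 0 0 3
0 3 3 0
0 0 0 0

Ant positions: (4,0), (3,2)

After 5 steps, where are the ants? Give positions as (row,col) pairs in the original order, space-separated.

Step 1: ant0:(4,0)->N->(3,0) | ant1:(3,2)->W->(3,1)
  grid max=4 at (3,1)
Step 2: ant0:(3,0)->E->(3,1) | ant1:(3,1)->E->(3,2)
  grid max=5 at (3,1)
Step 3: ant0:(3,1)->E->(3,2) | ant1:(3,2)->W->(3,1)
  grid max=6 at (3,1)
Step 4: ant0:(3,2)->W->(3,1) | ant1:(3,1)->E->(3,2)
  grid max=7 at (3,1)
Step 5: ant0:(3,1)->E->(3,2) | ant1:(3,2)->W->(3,1)
  grid max=8 at (3,1)

(3,2) (3,1)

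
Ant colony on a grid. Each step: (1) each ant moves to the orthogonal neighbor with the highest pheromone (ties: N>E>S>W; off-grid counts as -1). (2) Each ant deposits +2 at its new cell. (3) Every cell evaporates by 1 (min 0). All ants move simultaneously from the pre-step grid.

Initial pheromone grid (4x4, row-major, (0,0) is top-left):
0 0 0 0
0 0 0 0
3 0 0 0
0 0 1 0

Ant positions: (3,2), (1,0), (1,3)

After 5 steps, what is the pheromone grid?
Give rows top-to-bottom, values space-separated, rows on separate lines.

After step 1: ants at (2,2),(2,0),(0,3)
  0 0 0 1
  0 0 0 0
  4 0 1 0
  0 0 0 0
After step 2: ants at (1,2),(1,0),(1,3)
  0 0 0 0
  1 0 1 1
  3 0 0 0
  0 0 0 0
After step 3: ants at (1,3),(2,0),(1,2)
  0 0 0 0
  0 0 2 2
  4 0 0 0
  0 0 0 0
After step 4: ants at (1,2),(1,0),(1,3)
  0 0 0 0
  1 0 3 3
  3 0 0 0
  0 0 0 0
After step 5: ants at (1,3),(2,0),(1,2)
  0 0 0 0
  0 0 4 4
  4 0 0 0
  0 0 0 0

0 0 0 0
0 0 4 4
4 0 0 0
0 0 0 0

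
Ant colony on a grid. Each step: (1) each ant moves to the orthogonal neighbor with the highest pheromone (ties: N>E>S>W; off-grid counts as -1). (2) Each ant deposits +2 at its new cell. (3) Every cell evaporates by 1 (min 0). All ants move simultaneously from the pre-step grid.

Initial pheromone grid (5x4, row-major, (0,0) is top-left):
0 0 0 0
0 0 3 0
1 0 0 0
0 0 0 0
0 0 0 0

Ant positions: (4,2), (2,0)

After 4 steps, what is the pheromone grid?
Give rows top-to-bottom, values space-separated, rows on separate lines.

After step 1: ants at (3,2),(1,0)
  0 0 0 0
  1 0 2 0
  0 0 0 0
  0 0 1 0
  0 0 0 0
After step 2: ants at (2,2),(0,0)
  1 0 0 0
  0 0 1 0
  0 0 1 0
  0 0 0 0
  0 0 0 0
After step 3: ants at (1,2),(0,1)
  0 1 0 0
  0 0 2 0
  0 0 0 0
  0 0 0 0
  0 0 0 0
After step 4: ants at (0,2),(0,2)
  0 0 3 0
  0 0 1 0
  0 0 0 0
  0 0 0 0
  0 0 0 0

0 0 3 0
0 0 1 0
0 0 0 0
0 0 0 0
0 0 0 0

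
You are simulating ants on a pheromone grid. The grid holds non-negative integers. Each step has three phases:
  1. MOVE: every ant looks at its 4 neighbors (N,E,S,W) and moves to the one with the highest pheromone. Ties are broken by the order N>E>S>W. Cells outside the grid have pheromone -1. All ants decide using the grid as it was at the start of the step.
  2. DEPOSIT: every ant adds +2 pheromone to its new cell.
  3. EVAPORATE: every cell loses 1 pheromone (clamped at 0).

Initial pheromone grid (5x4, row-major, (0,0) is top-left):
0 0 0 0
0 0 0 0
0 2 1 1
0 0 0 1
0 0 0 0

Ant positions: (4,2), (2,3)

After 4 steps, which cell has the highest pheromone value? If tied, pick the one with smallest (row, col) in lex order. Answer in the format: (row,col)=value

Step 1: ant0:(4,2)->N->(3,2) | ant1:(2,3)->S->(3,3)
  grid max=2 at (3,3)
Step 2: ant0:(3,2)->E->(3,3) | ant1:(3,3)->W->(3,2)
  grid max=3 at (3,3)
Step 3: ant0:(3,3)->W->(3,2) | ant1:(3,2)->E->(3,3)
  grid max=4 at (3,3)
Step 4: ant0:(3,2)->E->(3,3) | ant1:(3,3)->W->(3,2)
  grid max=5 at (3,3)
Final grid:
  0 0 0 0
  0 0 0 0
  0 0 0 0
  0 0 4 5
  0 0 0 0
Max pheromone 5 at (3,3)

Answer: (3,3)=5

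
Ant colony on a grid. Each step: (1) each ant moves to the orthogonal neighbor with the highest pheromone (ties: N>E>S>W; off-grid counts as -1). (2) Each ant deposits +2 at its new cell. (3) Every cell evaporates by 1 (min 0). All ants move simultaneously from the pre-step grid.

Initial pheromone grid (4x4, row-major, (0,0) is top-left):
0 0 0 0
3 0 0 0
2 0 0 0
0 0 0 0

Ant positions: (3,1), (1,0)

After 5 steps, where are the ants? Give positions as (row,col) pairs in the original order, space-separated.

Step 1: ant0:(3,1)->N->(2,1) | ant1:(1,0)->S->(2,0)
  grid max=3 at (2,0)
Step 2: ant0:(2,1)->W->(2,0) | ant1:(2,0)->N->(1,0)
  grid max=4 at (2,0)
Step 3: ant0:(2,0)->N->(1,0) | ant1:(1,0)->S->(2,0)
  grid max=5 at (2,0)
Step 4: ant0:(1,0)->S->(2,0) | ant1:(2,0)->N->(1,0)
  grid max=6 at (2,0)
Step 5: ant0:(2,0)->N->(1,0) | ant1:(1,0)->S->(2,0)
  grid max=7 at (2,0)

(1,0) (2,0)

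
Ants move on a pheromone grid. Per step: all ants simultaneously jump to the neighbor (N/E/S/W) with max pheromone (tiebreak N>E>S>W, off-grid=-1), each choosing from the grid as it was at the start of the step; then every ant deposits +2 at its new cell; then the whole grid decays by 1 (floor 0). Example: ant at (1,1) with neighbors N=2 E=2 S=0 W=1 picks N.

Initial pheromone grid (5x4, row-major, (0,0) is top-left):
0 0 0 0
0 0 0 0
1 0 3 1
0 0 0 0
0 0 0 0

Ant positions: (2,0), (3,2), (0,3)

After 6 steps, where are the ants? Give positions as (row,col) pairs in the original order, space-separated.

Step 1: ant0:(2,0)->N->(1,0) | ant1:(3,2)->N->(2,2) | ant2:(0,3)->S->(1,3)
  grid max=4 at (2,2)
Step 2: ant0:(1,0)->N->(0,0) | ant1:(2,2)->N->(1,2) | ant2:(1,3)->N->(0,3)
  grid max=3 at (2,2)
Step 3: ant0:(0,0)->E->(0,1) | ant1:(1,2)->S->(2,2) | ant2:(0,3)->S->(1,3)
  grid max=4 at (2,2)
Step 4: ant0:(0,1)->E->(0,2) | ant1:(2,2)->N->(1,2) | ant2:(1,3)->N->(0,3)
  grid max=3 at (2,2)
Step 5: ant0:(0,2)->E->(0,3) | ant1:(1,2)->S->(2,2) | ant2:(0,3)->W->(0,2)
  grid max=4 at (2,2)
Step 6: ant0:(0,3)->W->(0,2) | ant1:(2,2)->N->(1,2) | ant2:(0,2)->E->(0,3)
  grid max=3 at (0,2)

(0,2) (1,2) (0,3)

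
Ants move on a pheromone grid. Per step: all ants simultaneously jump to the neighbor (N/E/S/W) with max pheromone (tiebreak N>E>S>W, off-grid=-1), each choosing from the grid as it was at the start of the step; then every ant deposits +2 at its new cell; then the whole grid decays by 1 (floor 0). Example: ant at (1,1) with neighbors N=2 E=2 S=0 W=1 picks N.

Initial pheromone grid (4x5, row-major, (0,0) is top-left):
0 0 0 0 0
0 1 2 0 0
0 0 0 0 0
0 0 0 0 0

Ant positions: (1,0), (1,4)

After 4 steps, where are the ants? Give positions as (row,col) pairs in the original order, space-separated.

Step 1: ant0:(1,0)->E->(1,1) | ant1:(1,4)->N->(0,4)
  grid max=2 at (1,1)
Step 2: ant0:(1,1)->E->(1,2) | ant1:(0,4)->S->(1,4)
  grid max=2 at (1,2)
Step 3: ant0:(1,2)->W->(1,1) | ant1:(1,4)->N->(0,4)
  grid max=2 at (1,1)
Step 4: ant0:(1,1)->E->(1,2) | ant1:(0,4)->S->(1,4)
  grid max=2 at (1,2)

(1,2) (1,4)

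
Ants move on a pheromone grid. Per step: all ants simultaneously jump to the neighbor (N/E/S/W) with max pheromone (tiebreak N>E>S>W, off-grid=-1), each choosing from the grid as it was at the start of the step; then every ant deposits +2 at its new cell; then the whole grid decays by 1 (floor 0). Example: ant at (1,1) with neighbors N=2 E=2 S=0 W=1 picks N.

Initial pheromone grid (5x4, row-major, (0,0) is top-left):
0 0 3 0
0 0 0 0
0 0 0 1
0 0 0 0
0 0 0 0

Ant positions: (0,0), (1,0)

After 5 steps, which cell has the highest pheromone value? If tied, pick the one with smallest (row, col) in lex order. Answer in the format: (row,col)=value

Answer: (0,2)=6

Derivation:
Step 1: ant0:(0,0)->E->(0,1) | ant1:(1,0)->N->(0,0)
  grid max=2 at (0,2)
Step 2: ant0:(0,1)->E->(0,2) | ant1:(0,0)->E->(0,1)
  grid max=3 at (0,2)
Step 3: ant0:(0,2)->W->(0,1) | ant1:(0,1)->E->(0,2)
  grid max=4 at (0,2)
Step 4: ant0:(0,1)->E->(0,2) | ant1:(0,2)->W->(0,1)
  grid max=5 at (0,2)
Step 5: ant0:(0,2)->W->(0,1) | ant1:(0,1)->E->(0,2)
  grid max=6 at (0,2)
Final grid:
  0 5 6 0
  0 0 0 0
  0 0 0 0
  0 0 0 0
  0 0 0 0
Max pheromone 6 at (0,2)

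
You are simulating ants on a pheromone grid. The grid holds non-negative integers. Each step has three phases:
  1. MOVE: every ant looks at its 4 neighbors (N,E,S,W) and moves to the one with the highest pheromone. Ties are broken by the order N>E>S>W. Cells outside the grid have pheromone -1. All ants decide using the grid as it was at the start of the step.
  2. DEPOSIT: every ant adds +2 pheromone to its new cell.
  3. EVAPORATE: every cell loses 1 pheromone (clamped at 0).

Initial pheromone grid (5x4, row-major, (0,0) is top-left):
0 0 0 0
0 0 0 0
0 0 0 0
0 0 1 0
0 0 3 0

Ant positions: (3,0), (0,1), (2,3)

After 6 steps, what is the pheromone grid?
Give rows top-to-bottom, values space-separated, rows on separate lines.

After step 1: ants at (2,0),(0,2),(1,3)
  0 0 1 0
  0 0 0 1
  1 0 0 0
  0 0 0 0
  0 0 2 0
After step 2: ants at (1,0),(0,3),(0,3)
  0 0 0 3
  1 0 0 0
  0 0 0 0
  0 0 0 0
  0 0 1 0
After step 3: ants at (0,0),(1,3),(1,3)
  1 0 0 2
  0 0 0 3
  0 0 0 0
  0 0 0 0
  0 0 0 0
After step 4: ants at (0,1),(0,3),(0,3)
  0 1 0 5
  0 0 0 2
  0 0 0 0
  0 0 0 0
  0 0 0 0
After step 5: ants at (0,2),(1,3),(1,3)
  0 0 1 4
  0 0 0 5
  0 0 0 0
  0 0 0 0
  0 0 0 0
After step 6: ants at (0,3),(0,3),(0,3)
  0 0 0 9
  0 0 0 4
  0 0 0 0
  0 0 0 0
  0 0 0 0

0 0 0 9
0 0 0 4
0 0 0 0
0 0 0 0
0 0 0 0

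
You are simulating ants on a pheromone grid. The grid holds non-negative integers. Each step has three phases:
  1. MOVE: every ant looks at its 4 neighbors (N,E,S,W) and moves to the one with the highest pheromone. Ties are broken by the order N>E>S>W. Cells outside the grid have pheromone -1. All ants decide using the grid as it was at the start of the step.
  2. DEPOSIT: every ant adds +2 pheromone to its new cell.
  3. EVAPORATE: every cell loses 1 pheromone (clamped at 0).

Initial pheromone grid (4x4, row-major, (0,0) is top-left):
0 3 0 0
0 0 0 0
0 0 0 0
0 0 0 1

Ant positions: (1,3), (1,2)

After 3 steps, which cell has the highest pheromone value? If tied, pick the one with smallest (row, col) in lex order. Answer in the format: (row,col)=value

Answer: (0,1)=4

Derivation:
Step 1: ant0:(1,3)->N->(0,3) | ant1:(1,2)->N->(0,2)
  grid max=2 at (0,1)
Step 2: ant0:(0,3)->W->(0,2) | ant1:(0,2)->W->(0,1)
  grid max=3 at (0,1)
Step 3: ant0:(0,2)->W->(0,1) | ant1:(0,1)->E->(0,2)
  grid max=4 at (0,1)
Final grid:
  0 4 3 0
  0 0 0 0
  0 0 0 0
  0 0 0 0
Max pheromone 4 at (0,1)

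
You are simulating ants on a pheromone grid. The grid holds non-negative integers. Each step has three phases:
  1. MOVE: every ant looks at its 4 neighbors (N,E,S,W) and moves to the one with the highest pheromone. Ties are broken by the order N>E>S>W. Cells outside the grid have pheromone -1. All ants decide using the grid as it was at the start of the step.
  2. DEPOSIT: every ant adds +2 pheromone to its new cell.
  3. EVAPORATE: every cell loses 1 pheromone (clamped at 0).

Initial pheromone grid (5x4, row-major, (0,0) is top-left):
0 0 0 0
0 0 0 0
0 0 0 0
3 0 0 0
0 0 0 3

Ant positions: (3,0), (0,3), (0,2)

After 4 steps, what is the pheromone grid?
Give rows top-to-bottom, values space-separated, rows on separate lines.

After step 1: ants at (2,0),(1,3),(0,3)
  0 0 0 1
  0 0 0 1
  1 0 0 0
  2 0 0 0
  0 0 0 2
After step 2: ants at (3,0),(0,3),(1,3)
  0 0 0 2
  0 0 0 2
  0 0 0 0
  3 0 0 0
  0 0 0 1
After step 3: ants at (2,0),(1,3),(0,3)
  0 0 0 3
  0 0 0 3
  1 0 0 0
  2 0 0 0
  0 0 0 0
After step 4: ants at (3,0),(0,3),(1,3)
  0 0 0 4
  0 0 0 4
  0 0 0 0
  3 0 0 0
  0 0 0 0

0 0 0 4
0 0 0 4
0 0 0 0
3 0 0 0
0 0 0 0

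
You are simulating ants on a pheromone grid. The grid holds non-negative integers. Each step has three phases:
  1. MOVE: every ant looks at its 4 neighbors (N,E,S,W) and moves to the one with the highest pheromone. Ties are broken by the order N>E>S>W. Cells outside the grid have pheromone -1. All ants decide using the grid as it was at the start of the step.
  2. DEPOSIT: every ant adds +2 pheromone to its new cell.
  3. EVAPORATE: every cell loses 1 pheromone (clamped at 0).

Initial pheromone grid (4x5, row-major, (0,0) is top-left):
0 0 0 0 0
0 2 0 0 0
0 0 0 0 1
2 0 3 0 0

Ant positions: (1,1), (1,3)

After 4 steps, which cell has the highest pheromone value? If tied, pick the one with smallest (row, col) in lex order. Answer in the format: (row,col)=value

Step 1: ant0:(1,1)->N->(0,1) | ant1:(1,3)->N->(0,3)
  grid max=2 at (3,2)
Step 2: ant0:(0,1)->S->(1,1) | ant1:(0,3)->E->(0,4)
  grid max=2 at (1,1)
Step 3: ant0:(1,1)->N->(0,1) | ant1:(0,4)->S->(1,4)
  grid max=1 at (0,1)
Step 4: ant0:(0,1)->S->(1,1) | ant1:(1,4)->N->(0,4)
  grid max=2 at (1,1)
Final grid:
  0 0 0 0 1
  0 2 0 0 0
  0 0 0 0 0
  0 0 0 0 0
Max pheromone 2 at (1,1)

Answer: (1,1)=2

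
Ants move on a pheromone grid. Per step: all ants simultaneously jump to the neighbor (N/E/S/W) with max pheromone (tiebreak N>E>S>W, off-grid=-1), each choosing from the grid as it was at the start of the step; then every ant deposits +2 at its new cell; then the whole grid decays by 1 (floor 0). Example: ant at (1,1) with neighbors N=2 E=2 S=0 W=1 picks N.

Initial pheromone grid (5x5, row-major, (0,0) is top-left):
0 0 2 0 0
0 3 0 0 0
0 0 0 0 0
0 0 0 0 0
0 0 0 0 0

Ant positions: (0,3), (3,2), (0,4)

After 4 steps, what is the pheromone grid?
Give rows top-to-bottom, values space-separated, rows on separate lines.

After step 1: ants at (0,2),(2,2),(1,4)
  0 0 3 0 0
  0 2 0 0 1
  0 0 1 0 0
  0 0 0 0 0
  0 0 0 0 0
After step 2: ants at (0,3),(1,2),(0,4)
  0 0 2 1 1
  0 1 1 0 0
  0 0 0 0 0
  0 0 0 0 0
  0 0 0 0 0
After step 3: ants at (0,2),(0,2),(0,3)
  0 0 5 2 0
  0 0 0 0 0
  0 0 0 0 0
  0 0 0 0 0
  0 0 0 0 0
After step 4: ants at (0,3),(0,3),(0,2)
  0 0 6 5 0
  0 0 0 0 0
  0 0 0 0 0
  0 0 0 0 0
  0 0 0 0 0

0 0 6 5 0
0 0 0 0 0
0 0 0 0 0
0 0 0 0 0
0 0 0 0 0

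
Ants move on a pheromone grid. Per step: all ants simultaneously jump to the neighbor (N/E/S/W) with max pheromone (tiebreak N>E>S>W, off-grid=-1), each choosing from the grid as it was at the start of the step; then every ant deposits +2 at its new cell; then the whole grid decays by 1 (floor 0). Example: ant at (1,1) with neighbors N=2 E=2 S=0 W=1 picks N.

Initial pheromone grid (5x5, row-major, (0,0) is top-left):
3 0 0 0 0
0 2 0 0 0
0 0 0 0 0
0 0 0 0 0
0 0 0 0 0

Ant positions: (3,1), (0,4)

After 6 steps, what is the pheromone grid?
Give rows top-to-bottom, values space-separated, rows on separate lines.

After step 1: ants at (2,1),(1,4)
  2 0 0 0 0
  0 1 0 0 1
  0 1 0 0 0
  0 0 0 0 0
  0 0 0 0 0
After step 2: ants at (1,1),(0,4)
  1 0 0 0 1
  0 2 0 0 0
  0 0 0 0 0
  0 0 0 0 0
  0 0 0 0 0
After step 3: ants at (0,1),(1,4)
  0 1 0 0 0
  0 1 0 0 1
  0 0 0 0 0
  0 0 0 0 0
  0 0 0 0 0
After step 4: ants at (1,1),(0,4)
  0 0 0 0 1
  0 2 0 0 0
  0 0 0 0 0
  0 0 0 0 0
  0 0 0 0 0
After step 5: ants at (0,1),(1,4)
  0 1 0 0 0
  0 1 0 0 1
  0 0 0 0 0
  0 0 0 0 0
  0 0 0 0 0
After step 6: ants at (1,1),(0,4)
  0 0 0 0 1
  0 2 0 0 0
  0 0 0 0 0
  0 0 0 0 0
  0 0 0 0 0

0 0 0 0 1
0 2 0 0 0
0 0 0 0 0
0 0 0 0 0
0 0 0 0 0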